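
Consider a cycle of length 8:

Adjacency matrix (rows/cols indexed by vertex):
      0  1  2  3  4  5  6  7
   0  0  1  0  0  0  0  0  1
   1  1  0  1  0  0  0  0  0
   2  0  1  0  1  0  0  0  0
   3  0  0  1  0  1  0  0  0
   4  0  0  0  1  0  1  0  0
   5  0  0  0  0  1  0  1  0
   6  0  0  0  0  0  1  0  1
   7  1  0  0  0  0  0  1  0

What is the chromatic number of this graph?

This is an even cycle (C_8). Even cycles are bipartite.
Chromatic number = 2.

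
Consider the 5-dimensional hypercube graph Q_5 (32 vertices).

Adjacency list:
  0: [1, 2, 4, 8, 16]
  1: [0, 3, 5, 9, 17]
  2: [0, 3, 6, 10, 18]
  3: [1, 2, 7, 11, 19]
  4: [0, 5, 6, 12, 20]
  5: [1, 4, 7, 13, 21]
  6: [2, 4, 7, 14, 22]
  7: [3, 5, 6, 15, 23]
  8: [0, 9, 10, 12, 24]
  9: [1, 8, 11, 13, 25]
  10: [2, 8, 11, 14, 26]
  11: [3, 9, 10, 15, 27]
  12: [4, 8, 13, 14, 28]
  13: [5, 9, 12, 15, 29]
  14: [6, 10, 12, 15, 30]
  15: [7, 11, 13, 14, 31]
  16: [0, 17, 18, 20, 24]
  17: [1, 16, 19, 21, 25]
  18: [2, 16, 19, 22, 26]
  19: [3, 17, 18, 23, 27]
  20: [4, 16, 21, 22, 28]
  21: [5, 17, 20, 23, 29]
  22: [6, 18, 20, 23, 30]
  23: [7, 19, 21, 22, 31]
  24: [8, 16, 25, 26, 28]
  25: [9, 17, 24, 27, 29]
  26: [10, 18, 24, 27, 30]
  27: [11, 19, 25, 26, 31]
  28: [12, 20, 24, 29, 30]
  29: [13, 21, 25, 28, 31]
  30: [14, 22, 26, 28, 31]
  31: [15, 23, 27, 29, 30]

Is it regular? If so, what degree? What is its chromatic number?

In Q_5, every vertex has exactly 5 neighbors (flip one of 5 bits), so it is 5-regular.
Q_5 is bipartite (partition by bit-parity), so chromatic number = 2.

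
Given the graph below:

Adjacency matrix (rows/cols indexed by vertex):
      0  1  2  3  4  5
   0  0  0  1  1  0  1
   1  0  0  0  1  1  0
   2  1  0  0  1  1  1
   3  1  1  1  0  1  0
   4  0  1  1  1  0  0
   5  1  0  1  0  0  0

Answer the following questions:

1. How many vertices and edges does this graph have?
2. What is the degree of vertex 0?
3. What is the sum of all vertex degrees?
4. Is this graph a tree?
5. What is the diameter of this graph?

Count: 6 vertices, 9 edges.
Vertex 0 has neighbors [2, 3, 5], degree = 3.
Handshaking lemma: 2 * 9 = 18.
A tree on 6 vertices has 5 edges. This graph has 9 edges (4 extra). Not a tree.
Diameter (longest shortest path) = 3.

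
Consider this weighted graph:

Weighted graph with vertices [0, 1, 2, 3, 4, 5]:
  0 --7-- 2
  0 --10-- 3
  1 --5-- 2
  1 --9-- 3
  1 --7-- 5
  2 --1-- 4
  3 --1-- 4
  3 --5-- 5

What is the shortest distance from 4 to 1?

Using Dijkstra's algorithm from vertex 4:
Shortest path: 4 -> 2 -> 1
Total weight: 1 + 5 = 6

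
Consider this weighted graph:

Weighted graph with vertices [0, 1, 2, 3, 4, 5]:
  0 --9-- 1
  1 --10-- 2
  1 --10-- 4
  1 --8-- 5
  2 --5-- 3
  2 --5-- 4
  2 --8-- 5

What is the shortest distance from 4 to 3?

Using Dijkstra's algorithm from vertex 4:
Shortest path: 4 -> 2 -> 3
Total weight: 5 + 5 = 10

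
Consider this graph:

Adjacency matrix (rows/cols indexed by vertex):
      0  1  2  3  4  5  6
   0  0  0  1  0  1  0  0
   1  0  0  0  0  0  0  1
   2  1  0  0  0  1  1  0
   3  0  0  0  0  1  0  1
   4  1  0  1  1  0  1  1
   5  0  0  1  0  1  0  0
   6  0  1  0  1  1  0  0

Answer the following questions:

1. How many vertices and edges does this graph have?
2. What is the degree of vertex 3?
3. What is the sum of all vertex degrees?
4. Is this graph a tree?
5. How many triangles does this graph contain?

Count: 7 vertices, 9 edges.
Vertex 3 has neighbors [4, 6], degree = 2.
Handshaking lemma: 2 * 9 = 18.
A tree on 7 vertices has 6 edges. This graph has 9 edges (3 extra). Not a tree.
Number of triangles = 3.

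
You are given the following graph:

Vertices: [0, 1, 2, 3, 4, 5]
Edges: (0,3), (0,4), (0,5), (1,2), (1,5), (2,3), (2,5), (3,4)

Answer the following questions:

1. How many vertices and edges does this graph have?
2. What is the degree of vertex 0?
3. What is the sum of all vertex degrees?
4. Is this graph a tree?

Count: 6 vertices, 8 edges.
Vertex 0 has neighbors [3, 4, 5], degree = 3.
Handshaking lemma: 2 * 8 = 16.
A tree on 6 vertices has 5 edges. This graph has 8 edges (3 extra). Not a tree.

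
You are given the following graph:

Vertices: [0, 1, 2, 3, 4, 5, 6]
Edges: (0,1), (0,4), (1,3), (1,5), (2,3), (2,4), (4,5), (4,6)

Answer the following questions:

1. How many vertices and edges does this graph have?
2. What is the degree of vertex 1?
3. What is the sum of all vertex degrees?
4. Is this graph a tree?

Count: 7 vertices, 8 edges.
Vertex 1 has neighbors [0, 3, 5], degree = 3.
Handshaking lemma: 2 * 8 = 16.
A tree on 7 vertices has 6 edges. This graph has 8 edges (2 extra). Not a tree.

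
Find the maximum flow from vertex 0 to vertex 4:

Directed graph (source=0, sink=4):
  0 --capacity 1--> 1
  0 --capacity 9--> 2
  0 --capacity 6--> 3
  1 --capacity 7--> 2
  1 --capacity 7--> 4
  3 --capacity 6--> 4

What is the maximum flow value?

Computing max flow:
  Flow on (0->1): 1/1
  Flow on (0->3): 6/6
  Flow on (1->4): 1/7
  Flow on (3->4): 6/6
Maximum flow = 7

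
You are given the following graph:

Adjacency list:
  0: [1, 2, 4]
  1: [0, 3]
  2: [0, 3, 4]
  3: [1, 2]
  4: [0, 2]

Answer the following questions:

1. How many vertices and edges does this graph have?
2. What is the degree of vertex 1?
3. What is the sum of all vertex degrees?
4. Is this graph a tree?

Count: 5 vertices, 6 edges.
Vertex 1 has neighbors [0, 3], degree = 2.
Handshaking lemma: 2 * 6 = 12.
A tree on 5 vertices has 4 edges. This graph has 6 edges (2 extra). Not a tree.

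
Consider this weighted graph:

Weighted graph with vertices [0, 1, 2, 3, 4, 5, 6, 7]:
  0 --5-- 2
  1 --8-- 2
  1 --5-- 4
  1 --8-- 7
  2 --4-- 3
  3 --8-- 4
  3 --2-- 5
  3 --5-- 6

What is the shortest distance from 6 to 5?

Using Dijkstra's algorithm from vertex 6:
Shortest path: 6 -> 3 -> 5
Total weight: 5 + 2 = 7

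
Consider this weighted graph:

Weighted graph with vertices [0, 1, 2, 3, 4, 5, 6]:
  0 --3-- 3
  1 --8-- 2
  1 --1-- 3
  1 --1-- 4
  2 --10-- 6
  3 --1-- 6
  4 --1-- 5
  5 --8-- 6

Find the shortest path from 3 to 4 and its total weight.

Using Dijkstra's algorithm from vertex 3:
Shortest path: 3 -> 1 -> 4
Total weight: 1 + 1 = 2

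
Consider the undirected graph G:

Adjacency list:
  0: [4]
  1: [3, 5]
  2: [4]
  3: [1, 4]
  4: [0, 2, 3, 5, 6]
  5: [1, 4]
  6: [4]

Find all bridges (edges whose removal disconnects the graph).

A bridge is an edge whose removal increases the number of connected components.
Bridges found: (0,4), (2,4), (4,6)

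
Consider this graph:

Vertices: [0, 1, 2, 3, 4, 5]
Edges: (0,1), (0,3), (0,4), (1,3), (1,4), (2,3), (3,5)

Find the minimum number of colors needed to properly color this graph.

The graph has a maximum clique of size 3 (lower bound on chromatic number).
A valid 3-coloring: {0: 1, 1: 2, 2: 1, 3: 0, 4: 0, 5: 1}.
Chromatic number = 3.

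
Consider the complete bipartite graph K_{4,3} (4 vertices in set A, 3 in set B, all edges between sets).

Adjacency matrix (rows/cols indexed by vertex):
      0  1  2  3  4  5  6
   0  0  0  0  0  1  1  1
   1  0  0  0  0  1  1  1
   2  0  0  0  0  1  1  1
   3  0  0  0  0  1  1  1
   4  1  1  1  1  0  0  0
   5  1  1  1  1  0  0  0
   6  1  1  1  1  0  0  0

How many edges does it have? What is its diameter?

K_{4,3} has 4 * 3 = 12 edges.
Any vertex reaches any opposite-side vertex in 1 step; same-side vertices reach in 2 steps via any opposite-side vertex.
Diameter = 2.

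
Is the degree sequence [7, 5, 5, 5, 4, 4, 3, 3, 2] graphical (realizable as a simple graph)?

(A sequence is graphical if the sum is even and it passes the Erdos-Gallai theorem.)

Sum of degrees = 38. Sum is even and passes Erdos-Gallai. The sequence IS graphical.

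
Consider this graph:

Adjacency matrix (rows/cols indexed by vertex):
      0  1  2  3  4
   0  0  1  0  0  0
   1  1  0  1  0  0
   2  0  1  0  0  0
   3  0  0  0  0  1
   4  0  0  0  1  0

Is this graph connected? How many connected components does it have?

Checking connectivity: the graph has 2 connected component(s).
Components: [[0, 1, 2], [3, 4]]. The graph is NOT connected.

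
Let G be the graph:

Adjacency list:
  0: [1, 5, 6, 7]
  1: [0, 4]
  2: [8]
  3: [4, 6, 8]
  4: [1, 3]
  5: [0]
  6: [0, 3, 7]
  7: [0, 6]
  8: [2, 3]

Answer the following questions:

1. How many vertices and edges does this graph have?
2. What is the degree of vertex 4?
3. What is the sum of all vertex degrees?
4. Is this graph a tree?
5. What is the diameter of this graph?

Count: 9 vertices, 10 edges.
Vertex 4 has neighbors [1, 3], degree = 2.
Handshaking lemma: 2 * 10 = 20.
A tree on 9 vertices has 8 edges. This graph has 10 edges (2 extra). Not a tree.
Diameter (longest shortest path) = 5.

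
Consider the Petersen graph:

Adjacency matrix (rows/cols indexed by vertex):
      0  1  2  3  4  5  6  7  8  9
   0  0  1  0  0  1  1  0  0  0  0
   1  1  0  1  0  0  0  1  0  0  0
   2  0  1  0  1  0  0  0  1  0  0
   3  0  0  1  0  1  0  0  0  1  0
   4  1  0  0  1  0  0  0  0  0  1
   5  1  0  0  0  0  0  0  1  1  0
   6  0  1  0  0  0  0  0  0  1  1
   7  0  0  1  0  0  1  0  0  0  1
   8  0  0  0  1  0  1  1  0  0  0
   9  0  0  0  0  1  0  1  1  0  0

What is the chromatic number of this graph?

The Petersen graph contains odd cycles (e.g. the outer 5-cycle), so chi >= 3.
A proper 3-coloring exists (it is a well-known 3-chromatic graph).
Chromatic number = 3.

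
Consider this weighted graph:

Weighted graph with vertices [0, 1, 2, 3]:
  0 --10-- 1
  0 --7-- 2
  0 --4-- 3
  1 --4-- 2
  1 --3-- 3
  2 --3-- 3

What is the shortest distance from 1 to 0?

Using Dijkstra's algorithm from vertex 1:
Shortest path: 1 -> 3 -> 0
Total weight: 3 + 4 = 7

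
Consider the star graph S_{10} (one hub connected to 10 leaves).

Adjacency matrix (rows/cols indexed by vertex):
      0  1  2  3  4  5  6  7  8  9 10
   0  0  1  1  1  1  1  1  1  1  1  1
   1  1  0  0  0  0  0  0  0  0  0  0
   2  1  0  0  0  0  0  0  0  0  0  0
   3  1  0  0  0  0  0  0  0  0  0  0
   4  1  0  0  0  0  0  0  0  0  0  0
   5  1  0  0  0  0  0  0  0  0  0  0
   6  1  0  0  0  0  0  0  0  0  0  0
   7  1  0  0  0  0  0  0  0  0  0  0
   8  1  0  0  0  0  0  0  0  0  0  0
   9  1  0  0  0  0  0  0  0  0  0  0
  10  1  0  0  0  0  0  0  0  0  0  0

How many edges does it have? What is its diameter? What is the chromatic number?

Star graph S_{10}: the hub connects to all 10 leaves.
Edges = 10.
Diameter = 2 (any leaf to hub is 1, leaf to leaf through hub is 2).
Star graphs are bipartite (hub vs leaves), so chromatic number = 2.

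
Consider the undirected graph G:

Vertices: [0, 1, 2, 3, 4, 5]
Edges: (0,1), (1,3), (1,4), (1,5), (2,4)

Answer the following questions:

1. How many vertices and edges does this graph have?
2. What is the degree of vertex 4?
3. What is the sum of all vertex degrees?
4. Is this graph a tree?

Count: 6 vertices, 5 edges.
Vertex 4 has neighbors [1, 2], degree = 2.
Handshaking lemma: 2 * 5 = 10.
A graph is a tree iff it is connected and has exactly n-1 edges. This graph is connected (all 6 vertices in one component) and has 6-1 = 5 edges. It is a tree.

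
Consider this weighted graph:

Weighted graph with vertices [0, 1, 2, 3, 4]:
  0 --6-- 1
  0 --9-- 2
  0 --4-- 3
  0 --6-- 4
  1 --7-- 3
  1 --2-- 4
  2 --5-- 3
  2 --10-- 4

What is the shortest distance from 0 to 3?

Using Dijkstra's algorithm from vertex 0:
Shortest path: 0 -> 3
Total weight: 4 = 4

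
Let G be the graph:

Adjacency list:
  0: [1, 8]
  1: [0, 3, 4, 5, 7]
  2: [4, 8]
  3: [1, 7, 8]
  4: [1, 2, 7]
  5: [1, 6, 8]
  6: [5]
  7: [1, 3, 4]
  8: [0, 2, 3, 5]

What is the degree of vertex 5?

Vertex 5 has neighbors [1, 6, 8], so deg(5) = 3.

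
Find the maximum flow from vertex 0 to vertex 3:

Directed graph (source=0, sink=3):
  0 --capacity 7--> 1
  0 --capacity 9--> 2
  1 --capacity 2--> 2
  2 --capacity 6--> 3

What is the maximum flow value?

Computing max flow:
  Flow on (0->1): 2/7
  Flow on (0->2): 4/9
  Flow on (1->2): 2/2
  Flow on (2->3): 6/6
Maximum flow = 6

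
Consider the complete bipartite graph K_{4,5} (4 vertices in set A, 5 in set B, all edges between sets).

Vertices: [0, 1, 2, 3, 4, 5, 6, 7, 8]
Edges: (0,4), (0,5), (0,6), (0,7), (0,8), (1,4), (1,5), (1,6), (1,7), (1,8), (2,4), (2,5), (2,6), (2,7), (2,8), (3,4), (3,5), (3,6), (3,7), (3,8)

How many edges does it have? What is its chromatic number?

K_{4,5} has 4 * 5 = 20 edges.
Bipartite graphs have chromatic number 2 (color each partition differently).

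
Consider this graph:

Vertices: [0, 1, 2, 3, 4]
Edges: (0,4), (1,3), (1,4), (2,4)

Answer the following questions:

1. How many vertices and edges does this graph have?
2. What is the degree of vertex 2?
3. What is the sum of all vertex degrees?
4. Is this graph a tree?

Count: 5 vertices, 4 edges.
Vertex 2 has neighbors [4], degree = 1.
Handshaking lemma: 2 * 4 = 8.
A graph is a tree iff it is connected and has exactly n-1 edges. This graph is connected (all 5 vertices in one component) and has 5-1 = 4 edges. It is a tree.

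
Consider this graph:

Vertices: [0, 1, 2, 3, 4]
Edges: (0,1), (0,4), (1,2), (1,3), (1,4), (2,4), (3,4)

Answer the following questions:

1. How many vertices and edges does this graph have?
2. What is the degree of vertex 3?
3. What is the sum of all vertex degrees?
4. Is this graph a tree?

Count: 5 vertices, 7 edges.
Vertex 3 has neighbors [1, 4], degree = 2.
Handshaking lemma: 2 * 7 = 14.
A tree on 5 vertices has 4 edges. This graph has 7 edges (3 extra). Not a tree.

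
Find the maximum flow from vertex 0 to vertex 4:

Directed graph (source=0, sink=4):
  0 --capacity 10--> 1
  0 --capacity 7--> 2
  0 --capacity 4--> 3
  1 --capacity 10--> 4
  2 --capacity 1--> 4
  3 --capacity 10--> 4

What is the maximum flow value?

Computing max flow:
  Flow on (0->1): 10/10
  Flow on (0->2): 1/7
  Flow on (0->3): 4/4
  Flow on (1->4): 10/10
  Flow on (2->4): 1/1
  Flow on (3->4): 4/10
Maximum flow = 15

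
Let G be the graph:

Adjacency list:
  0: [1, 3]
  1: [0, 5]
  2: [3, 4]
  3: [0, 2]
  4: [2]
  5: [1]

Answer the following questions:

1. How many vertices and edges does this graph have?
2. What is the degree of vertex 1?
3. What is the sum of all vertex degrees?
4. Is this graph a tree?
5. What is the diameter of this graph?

Count: 6 vertices, 5 edges.
Vertex 1 has neighbors [0, 5], degree = 2.
Handshaking lemma: 2 * 5 = 10.
A graph is a tree iff it is connected and has exactly n-1 edges. This graph is connected (all 6 vertices in one component) and has 6-1 = 5 edges. It is a tree.
Diameter (longest shortest path) = 5.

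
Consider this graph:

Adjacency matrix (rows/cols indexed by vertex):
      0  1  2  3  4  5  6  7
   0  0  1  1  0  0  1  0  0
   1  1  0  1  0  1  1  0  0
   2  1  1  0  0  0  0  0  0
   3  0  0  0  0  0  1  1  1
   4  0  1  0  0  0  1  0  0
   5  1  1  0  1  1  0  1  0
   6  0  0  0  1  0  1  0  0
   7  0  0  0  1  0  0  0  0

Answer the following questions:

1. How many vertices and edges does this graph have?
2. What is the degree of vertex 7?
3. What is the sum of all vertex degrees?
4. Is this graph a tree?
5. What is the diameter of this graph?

Count: 8 vertices, 11 edges.
Vertex 7 has neighbors [3], degree = 1.
Handshaking lemma: 2 * 11 = 22.
A tree on 8 vertices has 7 edges. This graph has 11 edges (4 extra). Not a tree.
Diameter (longest shortest path) = 4.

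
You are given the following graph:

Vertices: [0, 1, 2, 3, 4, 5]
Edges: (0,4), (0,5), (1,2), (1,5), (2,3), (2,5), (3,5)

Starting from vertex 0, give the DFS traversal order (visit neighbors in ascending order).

DFS from vertex 0 (neighbors processed in ascending order):
Visit order: 0, 4, 5, 1, 2, 3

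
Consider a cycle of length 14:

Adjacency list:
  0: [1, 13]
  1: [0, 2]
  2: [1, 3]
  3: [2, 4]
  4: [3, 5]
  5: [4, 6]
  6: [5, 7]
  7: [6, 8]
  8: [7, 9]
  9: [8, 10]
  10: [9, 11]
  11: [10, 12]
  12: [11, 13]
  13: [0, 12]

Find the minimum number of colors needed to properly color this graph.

This is an even cycle (C_14). Even cycles are bipartite.
Chromatic number = 2.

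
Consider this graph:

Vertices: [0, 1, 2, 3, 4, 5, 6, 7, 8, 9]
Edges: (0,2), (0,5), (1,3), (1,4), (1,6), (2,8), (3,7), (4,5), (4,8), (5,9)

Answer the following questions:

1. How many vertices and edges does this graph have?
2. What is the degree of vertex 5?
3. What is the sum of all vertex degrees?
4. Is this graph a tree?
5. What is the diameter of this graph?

Count: 10 vertices, 10 edges.
Vertex 5 has neighbors [0, 4, 9], degree = 3.
Handshaking lemma: 2 * 10 = 20.
A tree on 10 vertices has 9 edges. This graph has 10 edges (1 extra). Not a tree.
Diameter (longest shortest path) = 5.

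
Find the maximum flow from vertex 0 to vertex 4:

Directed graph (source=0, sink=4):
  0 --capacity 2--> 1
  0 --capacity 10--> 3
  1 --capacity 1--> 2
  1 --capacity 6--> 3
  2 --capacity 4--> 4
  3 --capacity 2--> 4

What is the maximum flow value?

Computing max flow:
  Flow on (0->1): 1/2
  Flow on (0->3): 2/10
  Flow on (1->2): 1/1
  Flow on (2->4): 1/4
  Flow on (3->4): 2/2
Maximum flow = 3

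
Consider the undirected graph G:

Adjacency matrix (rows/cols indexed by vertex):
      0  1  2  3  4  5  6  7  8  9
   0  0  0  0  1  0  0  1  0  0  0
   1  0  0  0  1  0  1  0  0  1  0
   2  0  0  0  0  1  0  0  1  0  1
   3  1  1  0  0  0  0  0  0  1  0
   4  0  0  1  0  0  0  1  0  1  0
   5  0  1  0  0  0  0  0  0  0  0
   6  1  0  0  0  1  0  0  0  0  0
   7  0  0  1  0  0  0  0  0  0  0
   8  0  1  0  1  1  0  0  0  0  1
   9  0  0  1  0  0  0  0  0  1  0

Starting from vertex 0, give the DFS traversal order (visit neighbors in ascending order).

DFS from vertex 0 (neighbors processed in ascending order):
Visit order: 0, 3, 1, 5, 8, 4, 2, 7, 9, 6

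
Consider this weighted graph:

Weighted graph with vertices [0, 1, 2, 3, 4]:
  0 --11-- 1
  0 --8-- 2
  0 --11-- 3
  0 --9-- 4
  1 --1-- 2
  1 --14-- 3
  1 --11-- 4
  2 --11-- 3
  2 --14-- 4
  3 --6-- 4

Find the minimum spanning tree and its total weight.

Applying Kruskal's algorithm (sort edges by weight, add if no cycle):
  Add (1,2) w=1
  Add (3,4) w=6
  Add (0,2) w=8
  Add (0,4) w=9
  Skip (0,1) w=11 (creates cycle)
  Skip (0,3) w=11 (creates cycle)
  Skip (1,4) w=11 (creates cycle)
  Skip (2,3) w=11 (creates cycle)
  Skip (1,3) w=14 (creates cycle)
  Skip (2,4) w=14 (creates cycle)
MST weight = 24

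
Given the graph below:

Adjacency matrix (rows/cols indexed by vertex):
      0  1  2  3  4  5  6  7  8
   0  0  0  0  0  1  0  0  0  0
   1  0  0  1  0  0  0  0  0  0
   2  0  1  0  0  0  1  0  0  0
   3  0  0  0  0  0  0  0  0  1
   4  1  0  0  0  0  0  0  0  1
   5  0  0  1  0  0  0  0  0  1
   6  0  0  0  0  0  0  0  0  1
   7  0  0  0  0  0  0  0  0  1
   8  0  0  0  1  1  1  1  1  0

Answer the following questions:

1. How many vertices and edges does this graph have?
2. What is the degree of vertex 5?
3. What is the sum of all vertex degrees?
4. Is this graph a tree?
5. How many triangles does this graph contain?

Count: 9 vertices, 8 edges.
Vertex 5 has neighbors [2, 8], degree = 2.
Handshaking lemma: 2 * 8 = 16.
A graph is a tree iff it is connected and has exactly n-1 edges. This graph is connected (all 9 vertices in one component) and has 9-1 = 8 edges. It is a tree.
Number of triangles = 0.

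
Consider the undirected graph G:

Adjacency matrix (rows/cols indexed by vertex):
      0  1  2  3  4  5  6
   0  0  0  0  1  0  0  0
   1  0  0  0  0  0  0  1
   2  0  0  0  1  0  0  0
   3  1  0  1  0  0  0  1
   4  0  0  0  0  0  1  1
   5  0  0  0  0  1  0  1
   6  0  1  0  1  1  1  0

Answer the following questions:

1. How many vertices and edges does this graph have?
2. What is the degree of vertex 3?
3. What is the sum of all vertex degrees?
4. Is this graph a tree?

Count: 7 vertices, 7 edges.
Vertex 3 has neighbors [0, 2, 6], degree = 3.
Handshaking lemma: 2 * 7 = 14.
A tree on 7 vertices has 6 edges. This graph has 7 edges (1 extra). Not a tree.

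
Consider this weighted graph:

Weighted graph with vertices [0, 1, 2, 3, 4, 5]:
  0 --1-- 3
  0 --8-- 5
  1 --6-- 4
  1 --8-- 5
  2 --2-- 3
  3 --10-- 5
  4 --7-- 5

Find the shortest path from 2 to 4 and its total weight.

Using Dijkstra's algorithm from vertex 2:
Shortest path: 2 -> 3 -> 0 -> 5 -> 4
Total weight: 2 + 1 + 8 + 7 = 18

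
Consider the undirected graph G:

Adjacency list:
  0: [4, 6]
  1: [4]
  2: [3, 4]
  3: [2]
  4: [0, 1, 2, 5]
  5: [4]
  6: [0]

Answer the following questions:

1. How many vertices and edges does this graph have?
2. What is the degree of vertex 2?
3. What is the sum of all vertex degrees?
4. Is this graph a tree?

Count: 7 vertices, 6 edges.
Vertex 2 has neighbors [3, 4], degree = 2.
Handshaking lemma: 2 * 6 = 12.
A graph is a tree iff it is connected and has exactly n-1 edges. This graph is connected (all 7 vertices in one component) and has 7-1 = 6 edges. It is a tree.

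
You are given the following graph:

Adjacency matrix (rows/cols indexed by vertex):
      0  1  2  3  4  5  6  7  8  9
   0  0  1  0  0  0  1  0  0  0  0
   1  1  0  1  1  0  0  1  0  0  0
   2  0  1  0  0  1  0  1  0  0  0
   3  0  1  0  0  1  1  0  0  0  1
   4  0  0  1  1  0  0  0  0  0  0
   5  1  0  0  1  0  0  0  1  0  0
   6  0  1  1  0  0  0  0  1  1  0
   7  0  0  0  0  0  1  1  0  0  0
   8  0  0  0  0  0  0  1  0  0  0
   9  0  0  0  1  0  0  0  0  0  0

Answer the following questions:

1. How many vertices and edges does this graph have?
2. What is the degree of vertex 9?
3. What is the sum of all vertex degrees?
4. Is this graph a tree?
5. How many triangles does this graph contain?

Count: 10 vertices, 13 edges.
Vertex 9 has neighbors [3], degree = 1.
Handshaking lemma: 2 * 13 = 26.
A tree on 10 vertices has 9 edges. This graph has 13 edges (4 extra). Not a tree.
Number of triangles = 1.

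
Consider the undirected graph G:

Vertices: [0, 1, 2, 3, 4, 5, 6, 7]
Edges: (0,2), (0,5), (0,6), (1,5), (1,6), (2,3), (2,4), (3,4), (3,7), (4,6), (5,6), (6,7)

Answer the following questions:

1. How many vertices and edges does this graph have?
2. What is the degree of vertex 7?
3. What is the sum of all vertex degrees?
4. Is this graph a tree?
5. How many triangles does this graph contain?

Count: 8 vertices, 12 edges.
Vertex 7 has neighbors [3, 6], degree = 2.
Handshaking lemma: 2 * 12 = 24.
A tree on 8 vertices has 7 edges. This graph has 12 edges (5 extra). Not a tree.
Number of triangles = 3.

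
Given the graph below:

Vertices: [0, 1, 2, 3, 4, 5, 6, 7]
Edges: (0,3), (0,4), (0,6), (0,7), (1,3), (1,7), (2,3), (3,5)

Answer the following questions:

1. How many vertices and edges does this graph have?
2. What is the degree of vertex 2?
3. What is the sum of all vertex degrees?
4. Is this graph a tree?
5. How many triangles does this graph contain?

Count: 8 vertices, 8 edges.
Vertex 2 has neighbors [3], degree = 1.
Handshaking lemma: 2 * 8 = 16.
A tree on 8 vertices has 7 edges. This graph has 8 edges (1 extra). Not a tree.
Number of triangles = 0.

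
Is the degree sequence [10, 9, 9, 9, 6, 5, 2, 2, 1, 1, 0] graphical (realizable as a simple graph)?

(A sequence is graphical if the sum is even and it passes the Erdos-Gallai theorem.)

Sum of degrees = 54. Sum is even but fails Erdos-Gallai. The sequence is NOT graphical.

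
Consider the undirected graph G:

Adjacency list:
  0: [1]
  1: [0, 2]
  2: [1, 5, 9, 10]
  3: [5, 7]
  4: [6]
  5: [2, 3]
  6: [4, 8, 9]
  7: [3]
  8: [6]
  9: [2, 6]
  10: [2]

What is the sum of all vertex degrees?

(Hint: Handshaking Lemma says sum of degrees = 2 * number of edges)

Count edges: 10 edges.
By Handshaking Lemma: sum of degrees = 2 * 10 = 20.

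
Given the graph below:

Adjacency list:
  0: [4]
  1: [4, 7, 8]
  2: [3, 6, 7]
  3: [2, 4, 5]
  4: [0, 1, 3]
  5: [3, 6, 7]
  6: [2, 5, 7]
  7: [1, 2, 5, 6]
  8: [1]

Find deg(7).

Vertex 7 has neighbors [1, 2, 5, 6], so deg(7) = 4.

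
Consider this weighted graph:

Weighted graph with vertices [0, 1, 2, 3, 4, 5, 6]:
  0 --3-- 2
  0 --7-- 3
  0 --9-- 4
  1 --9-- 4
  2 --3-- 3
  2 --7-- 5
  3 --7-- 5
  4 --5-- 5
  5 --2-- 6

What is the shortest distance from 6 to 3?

Using Dijkstra's algorithm from vertex 6:
Shortest path: 6 -> 5 -> 3
Total weight: 2 + 7 = 9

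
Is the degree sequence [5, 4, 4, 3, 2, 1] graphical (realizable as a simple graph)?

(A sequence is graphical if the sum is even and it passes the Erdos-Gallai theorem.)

Sum of degrees = 19. Sum is odd, so the sequence is NOT graphical.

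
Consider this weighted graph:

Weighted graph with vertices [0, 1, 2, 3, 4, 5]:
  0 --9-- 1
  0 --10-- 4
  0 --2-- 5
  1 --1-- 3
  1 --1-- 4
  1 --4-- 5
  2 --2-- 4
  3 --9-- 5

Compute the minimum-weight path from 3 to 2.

Using Dijkstra's algorithm from vertex 3:
Shortest path: 3 -> 1 -> 4 -> 2
Total weight: 1 + 1 + 2 = 4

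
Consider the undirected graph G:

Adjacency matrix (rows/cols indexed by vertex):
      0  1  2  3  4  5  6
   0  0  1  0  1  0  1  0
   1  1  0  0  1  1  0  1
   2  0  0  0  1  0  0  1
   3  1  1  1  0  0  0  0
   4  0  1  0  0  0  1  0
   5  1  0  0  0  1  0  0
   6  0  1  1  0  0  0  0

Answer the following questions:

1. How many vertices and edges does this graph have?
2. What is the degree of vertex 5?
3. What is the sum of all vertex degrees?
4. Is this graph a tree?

Count: 7 vertices, 9 edges.
Vertex 5 has neighbors [0, 4], degree = 2.
Handshaking lemma: 2 * 9 = 18.
A tree on 7 vertices has 6 edges. This graph has 9 edges (3 extra). Not a tree.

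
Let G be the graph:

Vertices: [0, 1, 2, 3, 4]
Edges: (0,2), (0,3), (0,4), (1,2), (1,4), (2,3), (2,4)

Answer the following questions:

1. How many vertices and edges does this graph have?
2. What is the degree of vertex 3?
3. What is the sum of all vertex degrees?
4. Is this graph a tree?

Count: 5 vertices, 7 edges.
Vertex 3 has neighbors [0, 2], degree = 2.
Handshaking lemma: 2 * 7 = 14.
A tree on 5 vertices has 4 edges. This graph has 7 edges (3 extra). Not a tree.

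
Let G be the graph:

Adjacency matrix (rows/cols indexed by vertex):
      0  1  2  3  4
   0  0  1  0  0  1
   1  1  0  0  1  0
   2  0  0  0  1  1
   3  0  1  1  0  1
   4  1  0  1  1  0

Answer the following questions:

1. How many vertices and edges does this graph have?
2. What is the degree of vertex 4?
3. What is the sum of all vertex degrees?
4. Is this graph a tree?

Count: 5 vertices, 6 edges.
Vertex 4 has neighbors [0, 2, 3], degree = 3.
Handshaking lemma: 2 * 6 = 12.
A tree on 5 vertices has 4 edges. This graph has 6 edges (2 extra). Not a tree.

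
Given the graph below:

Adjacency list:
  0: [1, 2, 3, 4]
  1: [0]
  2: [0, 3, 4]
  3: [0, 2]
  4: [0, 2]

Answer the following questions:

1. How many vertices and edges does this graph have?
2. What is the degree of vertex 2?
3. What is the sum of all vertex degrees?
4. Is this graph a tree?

Count: 5 vertices, 6 edges.
Vertex 2 has neighbors [0, 3, 4], degree = 3.
Handshaking lemma: 2 * 6 = 12.
A tree on 5 vertices has 4 edges. This graph has 6 edges (2 extra). Not a tree.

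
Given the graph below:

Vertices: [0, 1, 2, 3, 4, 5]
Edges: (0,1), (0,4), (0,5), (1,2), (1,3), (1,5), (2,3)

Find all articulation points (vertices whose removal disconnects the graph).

An articulation point is a vertex whose removal disconnects the graph.
Articulation points: [0, 1]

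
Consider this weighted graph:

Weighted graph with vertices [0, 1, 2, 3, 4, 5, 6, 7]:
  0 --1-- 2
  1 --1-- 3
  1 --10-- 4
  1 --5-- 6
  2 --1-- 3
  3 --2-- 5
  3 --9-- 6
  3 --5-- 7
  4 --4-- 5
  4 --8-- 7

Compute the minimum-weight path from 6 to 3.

Using Dijkstra's algorithm from vertex 6:
Shortest path: 6 -> 1 -> 3
Total weight: 5 + 1 = 6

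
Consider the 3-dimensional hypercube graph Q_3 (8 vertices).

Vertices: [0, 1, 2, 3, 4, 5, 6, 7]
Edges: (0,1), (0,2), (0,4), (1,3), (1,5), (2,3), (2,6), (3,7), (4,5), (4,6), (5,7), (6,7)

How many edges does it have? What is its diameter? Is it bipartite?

The 3-dimensional hypercube Q_3 has 8 vertices and each vertex has degree 3.
Total edges = 8 * 3 / 2 = 12.
Diameter = 3 (max Hamming distance between binary labels).
Hypercubes are bipartite (partition by parity of binary representation).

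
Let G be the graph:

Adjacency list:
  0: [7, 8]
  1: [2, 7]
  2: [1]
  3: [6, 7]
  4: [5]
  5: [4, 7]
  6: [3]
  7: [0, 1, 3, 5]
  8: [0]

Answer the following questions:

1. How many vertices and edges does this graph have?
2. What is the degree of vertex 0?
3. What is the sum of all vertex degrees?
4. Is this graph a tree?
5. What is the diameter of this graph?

Count: 9 vertices, 8 edges.
Vertex 0 has neighbors [7, 8], degree = 2.
Handshaking lemma: 2 * 8 = 16.
A graph is a tree iff it is connected and has exactly n-1 edges. This graph is connected (all 9 vertices in one component) and has 9-1 = 8 edges. It is a tree.
Diameter (longest shortest path) = 4.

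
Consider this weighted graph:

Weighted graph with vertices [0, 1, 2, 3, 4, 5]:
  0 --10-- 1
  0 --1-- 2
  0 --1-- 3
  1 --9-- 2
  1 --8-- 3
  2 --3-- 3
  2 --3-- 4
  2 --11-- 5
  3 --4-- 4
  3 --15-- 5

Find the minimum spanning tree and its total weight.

Applying Kruskal's algorithm (sort edges by weight, add if no cycle):
  Add (0,3) w=1
  Add (0,2) w=1
  Add (2,4) w=3
  Skip (2,3) w=3 (creates cycle)
  Skip (3,4) w=4 (creates cycle)
  Add (1,3) w=8
  Skip (1,2) w=9 (creates cycle)
  Skip (0,1) w=10 (creates cycle)
  Add (2,5) w=11
  Skip (3,5) w=15 (creates cycle)
MST weight = 24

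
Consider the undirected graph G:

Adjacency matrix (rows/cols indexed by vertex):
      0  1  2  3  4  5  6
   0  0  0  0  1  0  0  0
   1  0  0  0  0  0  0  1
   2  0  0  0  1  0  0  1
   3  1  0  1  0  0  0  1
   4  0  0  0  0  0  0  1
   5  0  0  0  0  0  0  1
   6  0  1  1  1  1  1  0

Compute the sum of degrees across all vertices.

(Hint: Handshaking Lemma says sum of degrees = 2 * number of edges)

Count edges: 7 edges.
By Handshaking Lemma: sum of degrees = 2 * 7 = 14.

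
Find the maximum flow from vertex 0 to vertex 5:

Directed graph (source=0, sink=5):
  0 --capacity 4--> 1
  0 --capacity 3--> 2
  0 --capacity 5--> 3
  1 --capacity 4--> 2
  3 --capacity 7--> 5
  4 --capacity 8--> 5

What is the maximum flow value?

Computing max flow:
  Flow on (0->3): 5/5
  Flow on (3->5): 5/7
Maximum flow = 5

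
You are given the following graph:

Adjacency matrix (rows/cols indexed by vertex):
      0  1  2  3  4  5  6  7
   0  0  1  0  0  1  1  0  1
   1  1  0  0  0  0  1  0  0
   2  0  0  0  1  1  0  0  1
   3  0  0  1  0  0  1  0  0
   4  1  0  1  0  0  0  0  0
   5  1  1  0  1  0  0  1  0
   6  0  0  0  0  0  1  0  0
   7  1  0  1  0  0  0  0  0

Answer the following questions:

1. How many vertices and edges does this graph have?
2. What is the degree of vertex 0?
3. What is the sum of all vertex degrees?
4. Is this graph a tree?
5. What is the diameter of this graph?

Count: 8 vertices, 10 edges.
Vertex 0 has neighbors [1, 4, 5, 7], degree = 4.
Handshaking lemma: 2 * 10 = 20.
A tree on 8 vertices has 7 edges. This graph has 10 edges (3 extra). Not a tree.
Diameter (longest shortest path) = 3.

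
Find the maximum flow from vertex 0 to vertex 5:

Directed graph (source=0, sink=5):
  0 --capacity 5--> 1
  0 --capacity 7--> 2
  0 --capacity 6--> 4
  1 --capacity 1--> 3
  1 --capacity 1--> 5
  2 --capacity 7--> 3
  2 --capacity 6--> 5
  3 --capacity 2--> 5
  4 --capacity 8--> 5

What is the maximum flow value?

Computing max flow:
  Flow on (0->1): 2/5
  Flow on (0->2): 7/7
  Flow on (0->4): 6/6
  Flow on (1->3): 1/1
  Flow on (1->5): 1/1
  Flow on (2->3): 1/7
  Flow on (2->5): 6/6
  Flow on (3->5): 2/2
  Flow on (4->5): 6/8
Maximum flow = 15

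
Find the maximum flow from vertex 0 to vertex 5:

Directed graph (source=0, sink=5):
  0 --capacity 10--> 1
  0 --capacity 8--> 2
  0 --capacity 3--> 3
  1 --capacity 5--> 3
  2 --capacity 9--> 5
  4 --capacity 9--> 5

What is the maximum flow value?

Computing max flow:
  Flow on (0->2): 8/8
  Flow on (2->5): 8/9
Maximum flow = 8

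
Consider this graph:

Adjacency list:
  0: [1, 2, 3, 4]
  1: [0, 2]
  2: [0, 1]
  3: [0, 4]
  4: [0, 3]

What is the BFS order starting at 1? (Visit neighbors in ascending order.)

BFS from vertex 1 (neighbors processed in ascending order):
Visit order: 1, 0, 2, 3, 4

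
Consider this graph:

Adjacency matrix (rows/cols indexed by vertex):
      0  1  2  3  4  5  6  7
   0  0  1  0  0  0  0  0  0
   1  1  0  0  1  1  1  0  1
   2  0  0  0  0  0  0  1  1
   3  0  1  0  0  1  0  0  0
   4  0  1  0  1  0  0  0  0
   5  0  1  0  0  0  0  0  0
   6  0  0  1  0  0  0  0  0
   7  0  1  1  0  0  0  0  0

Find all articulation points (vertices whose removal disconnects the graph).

An articulation point is a vertex whose removal disconnects the graph.
Articulation points: [1, 2, 7]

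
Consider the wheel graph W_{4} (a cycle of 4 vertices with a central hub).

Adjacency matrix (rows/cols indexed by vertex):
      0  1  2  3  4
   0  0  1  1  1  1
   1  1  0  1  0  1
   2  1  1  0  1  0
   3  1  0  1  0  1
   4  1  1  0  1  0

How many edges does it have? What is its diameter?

Wheel graph W_{4}: 4 cycle edges + 4 spoke edges = 8 edges.
The hub is distance 1 from all cycle vertices. Max distance between cycle vertices through hub is 2.
Diameter = 2.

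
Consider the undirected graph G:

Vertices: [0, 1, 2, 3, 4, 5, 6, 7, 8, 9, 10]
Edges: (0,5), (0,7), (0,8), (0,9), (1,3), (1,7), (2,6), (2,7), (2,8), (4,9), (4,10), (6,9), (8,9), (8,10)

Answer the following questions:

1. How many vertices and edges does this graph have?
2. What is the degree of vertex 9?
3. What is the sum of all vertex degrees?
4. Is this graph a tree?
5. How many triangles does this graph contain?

Count: 11 vertices, 14 edges.
Vertex 9 has neighbors [0, 4, 6, 8], degree = 4.
Handshaking lemma: 2 * 14 = 28.
A tree on 11 vertices has 10 edges. This graph has 14 edges (4 extra). Not a tree.
Number of triangles = 1.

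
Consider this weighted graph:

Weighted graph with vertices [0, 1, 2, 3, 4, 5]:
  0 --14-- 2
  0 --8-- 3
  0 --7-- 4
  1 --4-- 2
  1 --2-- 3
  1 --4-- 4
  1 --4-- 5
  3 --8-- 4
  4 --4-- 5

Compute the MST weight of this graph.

Applying Kruskal's algorithm (sort edges by weight, add if no cycle):
  Add (1,3) w=2
  Add (1,5) w=4
  Add (1,2) w=4
  Add (1,4) w=4
  Skip (4,5) w=4 (creates cycle)
  Add (0,4) w=7
  Skip (0,3) w=8 (creates cycle)
  Skip (3,4) w=8 (creates cycle)
  Skip (0,2) w=14 (creates cycle)
MST weight = 21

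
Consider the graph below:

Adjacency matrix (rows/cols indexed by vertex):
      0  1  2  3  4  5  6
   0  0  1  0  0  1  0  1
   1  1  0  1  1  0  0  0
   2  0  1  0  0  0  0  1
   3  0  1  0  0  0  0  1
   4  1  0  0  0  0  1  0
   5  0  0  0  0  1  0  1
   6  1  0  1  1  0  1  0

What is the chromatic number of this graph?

The graph has a maximum clique of size 2 (lower bound on chromatic number).
A valid 2-coloring: {0: 1, 1: 0, 2: 1, 3: 1, 4: 0, 5: 1, 6: 0}.
Chromatic number = 2.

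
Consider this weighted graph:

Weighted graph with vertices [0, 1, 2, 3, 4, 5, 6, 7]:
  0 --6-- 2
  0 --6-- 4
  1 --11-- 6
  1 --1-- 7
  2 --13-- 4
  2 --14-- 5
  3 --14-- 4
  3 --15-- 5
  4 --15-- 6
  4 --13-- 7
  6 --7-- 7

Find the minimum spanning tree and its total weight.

Applying Kruskal's algorithm (sort edges by weight, add if no cycle):
  Add (1,7) w=1
  Add (0,2) w=6
  Add (0,4) w=6
  Add (6,7) w=7
  Skip (1,6) w=11 (creates cycle)
  Skip (2,4) w=13 (creates cycle)
  Add (4,7) w=13
  Add (2,5) w=14
  Add (3,4) w=14
  Skip (3,5) w=15 (creates cycle)
  Skip (4,6) w=15 (creates cycle)
MST weight = 61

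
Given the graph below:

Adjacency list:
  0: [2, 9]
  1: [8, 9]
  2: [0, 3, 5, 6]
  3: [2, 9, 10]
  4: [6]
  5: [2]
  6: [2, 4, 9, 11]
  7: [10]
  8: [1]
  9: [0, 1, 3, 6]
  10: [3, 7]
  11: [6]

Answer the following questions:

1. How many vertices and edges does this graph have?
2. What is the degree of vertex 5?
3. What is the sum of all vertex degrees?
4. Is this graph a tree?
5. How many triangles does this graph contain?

Count: 12 vertices, 13 edges.
Vertex 5 has neighbors [2], degree = 1.
Handshaking lemma: 2 * 13 = 26.
A tree on 12 vertices has 11 edges. This graph has 13 edges (2 extra). Not a tree.
Number of triangles = 0.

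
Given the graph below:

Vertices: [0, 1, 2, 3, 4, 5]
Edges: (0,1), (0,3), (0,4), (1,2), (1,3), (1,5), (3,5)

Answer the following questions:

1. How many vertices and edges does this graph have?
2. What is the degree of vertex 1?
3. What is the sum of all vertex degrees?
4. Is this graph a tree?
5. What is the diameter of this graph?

Count: 6 vertices, 7 edges.
Vertex 1 has neighbors [0, 2, 3, 5], degree = 4.
Handshaking lemma: 2 * 7 = 14.
A tree on 6 vertices has 5 edges. This graph has 7 edges (2 extra). Not a tree.
Diameter (longest shortest path) = 3.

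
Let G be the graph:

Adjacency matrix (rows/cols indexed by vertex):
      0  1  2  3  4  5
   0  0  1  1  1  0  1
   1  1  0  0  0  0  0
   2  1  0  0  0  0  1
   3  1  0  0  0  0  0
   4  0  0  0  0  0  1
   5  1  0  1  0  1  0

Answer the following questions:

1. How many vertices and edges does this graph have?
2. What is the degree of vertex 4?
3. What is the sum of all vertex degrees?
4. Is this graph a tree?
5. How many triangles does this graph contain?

Count: 6 vertices, 6 edges.
Vertex 4 has neighbors [5], degree = 1.
Handshaking lemma: 2 * 6 = 12.
A tree on 6 vertices has 5 edges. This graph has 6 edges (1 extra). Not a tree.
Number of triangles = 1.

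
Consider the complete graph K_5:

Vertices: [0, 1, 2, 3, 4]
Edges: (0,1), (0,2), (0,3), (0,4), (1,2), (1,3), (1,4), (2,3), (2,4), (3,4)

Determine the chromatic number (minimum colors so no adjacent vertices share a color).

In K_5, every vertex is adjacent to every other vertex.
Each vertex needs a unique color.
Chromatic number = 5.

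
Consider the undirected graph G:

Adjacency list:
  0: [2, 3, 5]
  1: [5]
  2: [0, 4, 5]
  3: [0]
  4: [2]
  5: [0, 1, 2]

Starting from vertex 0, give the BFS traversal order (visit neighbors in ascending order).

BFS from vertex 0 (neighbors processed in ascending order):
Visit order: 0, 2, 3, 5, 4, 1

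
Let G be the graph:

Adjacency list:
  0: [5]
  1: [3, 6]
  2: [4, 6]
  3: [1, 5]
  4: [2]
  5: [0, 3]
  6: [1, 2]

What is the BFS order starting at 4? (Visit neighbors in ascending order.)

BFS from vertex 4 (neighbors processed in ascending order):
Visit order: 4, 2, 6, 1, 3, 5, 0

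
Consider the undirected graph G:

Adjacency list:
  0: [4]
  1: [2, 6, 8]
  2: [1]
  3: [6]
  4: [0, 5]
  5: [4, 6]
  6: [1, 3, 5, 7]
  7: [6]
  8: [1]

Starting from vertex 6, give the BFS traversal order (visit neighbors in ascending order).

BFS from vertex 6 (neighbors processed in ascending order):
Visit order: 6, 1, 3, 5, 7, 2, 8, 4, 0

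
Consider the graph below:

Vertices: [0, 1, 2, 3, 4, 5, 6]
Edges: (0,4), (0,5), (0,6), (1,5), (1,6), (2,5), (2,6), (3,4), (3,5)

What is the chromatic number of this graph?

The graph has a maximum clique of size 2 (lower bound on chromatic number).
A valid 2-coloring: {0: 1, 1: 1, 2: 1, 3: 1, 4: 0, 5: 0, 6: 0}.
Chromatic number = 2.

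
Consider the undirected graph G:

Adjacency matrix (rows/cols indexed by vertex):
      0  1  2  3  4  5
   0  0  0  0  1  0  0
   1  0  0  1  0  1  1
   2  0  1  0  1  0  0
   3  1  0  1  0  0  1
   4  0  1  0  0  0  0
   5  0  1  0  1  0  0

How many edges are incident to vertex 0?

Vertex 0 has neighbors [3], so deg(0) = 1.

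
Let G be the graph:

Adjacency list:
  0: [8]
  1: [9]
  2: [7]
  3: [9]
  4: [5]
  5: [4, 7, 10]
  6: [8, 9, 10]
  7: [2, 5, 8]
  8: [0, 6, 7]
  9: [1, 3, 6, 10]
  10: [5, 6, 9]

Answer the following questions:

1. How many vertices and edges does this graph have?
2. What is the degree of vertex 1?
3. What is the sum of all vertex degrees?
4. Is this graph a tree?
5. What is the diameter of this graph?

Count: 11 vertices, 12 edges.
Vertex 1 has neighbors [9], degree = 1.
Handshaking lemma: 2 * 12 = 24.
A tree on 11 vertices has 10 edges. This graph has 12 edges (2 extra). Not a tree.
Diameter (longest shortest path) = 5.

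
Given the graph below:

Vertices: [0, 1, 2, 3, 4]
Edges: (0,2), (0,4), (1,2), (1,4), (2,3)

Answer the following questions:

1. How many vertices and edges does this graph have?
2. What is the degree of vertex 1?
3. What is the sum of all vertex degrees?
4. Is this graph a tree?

Count: 5 vertices, 5 edges.
Vertex 1 has neighbors [2, 4], degree = 2.
Handshaking lemma: 2 * 5 = 10.
A tree on 5 vertices has 4 edges. This graph has 5 edges (1 extra). Not a tree.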